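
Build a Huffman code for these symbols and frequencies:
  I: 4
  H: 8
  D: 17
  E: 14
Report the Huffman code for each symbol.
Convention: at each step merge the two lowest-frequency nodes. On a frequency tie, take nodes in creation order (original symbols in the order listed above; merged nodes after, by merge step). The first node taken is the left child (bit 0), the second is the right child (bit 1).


Huffman tree construction:
Step 1: Merge I(4) + H(8) = 12
Step 2: Merge (I+H)(12) + E(14) = 26
Step 3: Merge D(17) + ((I+H)+E)(26) = 43
Read each symbol's code off the tree from the root (left child = 0, right child = 1).

Codes:
  I: 100 (length 3)
  H: 101 (length 3)
  D: 0 (length 1)
  E: 11 (length 2)
Average code length: 81/43 = 1.8837 bits/symbol


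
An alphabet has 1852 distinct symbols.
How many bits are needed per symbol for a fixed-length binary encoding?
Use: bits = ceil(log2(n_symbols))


log2(1852) = 10.8549
Bracket: 2^10 = 1024 < 1852 <= 2^11 = 2048
So ceil(log2(1852)) = 11

bits = ceil(log2(1852)) = ceil(10.8549) = 11 bits


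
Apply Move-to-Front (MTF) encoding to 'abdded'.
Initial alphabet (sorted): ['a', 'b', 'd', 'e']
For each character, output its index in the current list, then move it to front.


MTF encoding:
'a': index 0 in ['a', 'b', 'd', 'e'] -> ['a', 'b', 'd', 'e']
'b': index 1 in ['a', 'b', 'd', 'e'] -> ['b', 'a', 'd', 'e']
'd': index 2 in ['b', 'a', 'd', 'e'] -> ['d', 'b', 'a', 'e']
'd': index 0 in ['d', 'b', 'a', 'e'] -> ['d', 'b', 'a', 'e']
'e': index 3 in ['d', 'b', 'a', 'e'] -> ['e', 'd', 'b', 'a']
'd': index 1 in ['e', 'd', 'b', 'a'] -> ['d', 'e', 'b', 'a']


Output: [0, 1, 2, 0, 3, 1]


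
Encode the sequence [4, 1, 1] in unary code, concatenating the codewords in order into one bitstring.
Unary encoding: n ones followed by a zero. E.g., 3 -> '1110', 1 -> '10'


Encode each number as n ones followed by a terminating 0:
  4 -> 11110 (5 bits)
  1 -> 10 (2 bits)
  1 -> 10 (2 bits)
Total length = 5 + 2 + 2 = 9 bits.

Unary([4, 1, 1]) = 111101010 (9 bits)


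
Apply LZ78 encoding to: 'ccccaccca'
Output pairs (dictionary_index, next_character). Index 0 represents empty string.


LZ78 encoding steps:
Dictionary: {0: ''}
Step 1: w='' (idx 0), next='c' -> output (0, 'c'), add 'c' as idx 1
Step 2: w='c' (idx 1), next='c' -> output (1, 'c'), add 'cc' as idx 2
Step 3: w='c' (idx 1), next='a' -> output (1, 'a'), add 'ca' as idx 3
Step 4: w='cc' (idx 2), next='c' -> output (2, 'c'), add 'ccc' as idx 4
Step 5: w='' (idx 0), next='a' -> output (0, 'a'), add 'a' as idx 5


Encoded: [(0, 'c'), (1, 'c'), (1, 'a'), (2, 'c'), (0, 'a')]


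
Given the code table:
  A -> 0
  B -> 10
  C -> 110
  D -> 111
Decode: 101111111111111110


Decoding:
10 -> B
111 -> D
111 -> D
111 -> D
111 -> D
111 -> D
0 -> A


Result: BDDDDDA


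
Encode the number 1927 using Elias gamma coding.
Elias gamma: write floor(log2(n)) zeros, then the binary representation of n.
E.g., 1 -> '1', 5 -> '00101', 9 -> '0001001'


num_bits = floor(log2(1927)) + 1 = 11
leading_zeros = num_bits - 1 = 10
binary(1927) = 11110000111

Elias gamma(1927) = '0000000000' + '11110000111' = 000000000011110000111 (21 bits)


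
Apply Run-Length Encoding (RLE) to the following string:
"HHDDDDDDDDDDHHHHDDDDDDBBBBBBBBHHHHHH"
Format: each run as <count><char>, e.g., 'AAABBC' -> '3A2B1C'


Scanning runs left to right:
  i=0: run of 'H' x 2 -> '2H'
  i=2: run of 'D' x 10 -> '10D'
  i=12: run of 'H' x 4 -> '4H'
  i=16: run of 'D' x 6 -> '6D'
  i=22: run of 'B' x 8 -> '8B'
  i=30: run of 'H' x 6 -> '6H'

RLE = 2H10D4H6D8B6H


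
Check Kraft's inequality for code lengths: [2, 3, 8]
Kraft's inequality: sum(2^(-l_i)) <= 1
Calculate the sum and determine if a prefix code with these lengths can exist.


Sum = 2^(-2) + 2^(-3) + 2^(-8)
    = 0.25 + 0.125 + 0.00390625
    = 97/256 = 0.37890625
Since 0.37890625 <= 1, Kraft's inequality IS satisfied.
A prefix code with these lengths CAN exist.

Kraft sum = 0.37890625. Satisfied.


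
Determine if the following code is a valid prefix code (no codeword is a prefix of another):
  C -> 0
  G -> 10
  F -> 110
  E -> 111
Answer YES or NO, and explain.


Checking each pair (does one codeword prefix another?):
  C='0' vs G='10': no prefix
  C='0' vs F='110': no prefix
  C='0' vs E='111': no prefix
  G='10' vs C='0': no prefix
  G='10' vs F='110': no prefix
  G='10' vs E='111': no prefix
  F='110' vs C='0': no prefix
  F='110' vs G='10': no prefix
  F='110' vs E='111': no prefix
  E='111' vs C='0': no prefix
  E='111' vs G='10': no prefix
  E='111' vs F='110': no prefix
No violation found over all pairs.

YES -- this is a valid prefix code. No codeword is a prefix of any other codeword.


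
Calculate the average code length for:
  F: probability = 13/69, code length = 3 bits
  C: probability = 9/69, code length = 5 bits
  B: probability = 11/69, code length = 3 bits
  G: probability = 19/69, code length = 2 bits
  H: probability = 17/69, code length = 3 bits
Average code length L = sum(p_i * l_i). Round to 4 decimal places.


Weighted contributions p_i * l_i:
  F: (13/69) * 3 = 39/69
  C: (9/69) * 5 = 45/69
  B: (11/69) * 3 = 33/69
  G: (19/69) * 2 = 38/69
  H: (17/69) * 3 = 51/69
Sum = (39 + 45 + 33 + 38 + 51)/69 = 206/69

L = 206/69 = 2.9855 bits/symbol


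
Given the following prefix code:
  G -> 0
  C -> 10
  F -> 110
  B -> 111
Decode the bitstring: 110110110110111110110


Decoding step by step:
Bits 110 -> F
Bits 110 -> F
Bits 110 -> F
Bits 110 -> F
Bits 111 -> B
Bits 110 -> F
Bits 110 -> F


Decoded message: FFFFBFF


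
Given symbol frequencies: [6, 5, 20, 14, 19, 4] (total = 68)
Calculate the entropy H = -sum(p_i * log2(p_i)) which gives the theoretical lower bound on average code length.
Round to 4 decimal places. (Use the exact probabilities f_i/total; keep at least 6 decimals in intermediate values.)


Per-symbol terms -p_i * log2(p_i) with p_i = f_i/68:
  p = 6/68 = 0.088235: log2(p) = -3.502500, -p*log2(p) = 0.309044
  p = 5/68 = 0.073529: log2(p) = -3.765535, -p*log2(p) = 0.276878
  p = 20/68 = 0.294118: log2(p) = -1.765535, -p*log2(p) = 0.519275
  p = 14/68 = 0.205882: log2(p) = -2.280108, -p*log2(p) = 0.469434
  p = 19/68 = 0.279412: log2(p) = -1.839535, -p*log2(p) = 0.513988
  p = 4/68 = 0.058824: log2(p) = -4.087463, -p*log2(p) = 0.240439
H = 0.309044 + 0.276878 + 0.519275 + 0.469434 + 0.513988 + 0.240439 = 2.329058

H = 2.3291 bits/symbol


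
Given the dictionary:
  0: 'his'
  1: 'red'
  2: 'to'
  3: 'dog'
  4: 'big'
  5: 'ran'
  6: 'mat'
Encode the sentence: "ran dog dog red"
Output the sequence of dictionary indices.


Look up each word in the dictionary:
  'ran' -> 5
  'dog' -> 3
  'dog' -> 3
  'red' -> 1

Encoded: [5, 3, 3, 1]


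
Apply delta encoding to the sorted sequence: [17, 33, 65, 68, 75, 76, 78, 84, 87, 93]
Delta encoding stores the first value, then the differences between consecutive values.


First value: 17
Deltas:
  33 - 17 = 16
  65 - 33 = 32
  68 - 65 = 3
  75 - 68 = 7
  76 - 75 = 1
  78 - 76 = 2
  84 - 78 = 6
  87 - 84 = 3
  93 - 87 = 6


Delta encoded: [17, 16, 32, 3, 7, 1, 2, 6, 3, 6]


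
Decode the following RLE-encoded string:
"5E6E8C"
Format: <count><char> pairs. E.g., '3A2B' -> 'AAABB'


Expanding each <count><char> pair:
  5E -> 'EEEEE'
  6E -> 'EEEEEE'
  8C -> 'CCCCCCCC'

Decoded = EEEEEEEEEEECCCCCCCC


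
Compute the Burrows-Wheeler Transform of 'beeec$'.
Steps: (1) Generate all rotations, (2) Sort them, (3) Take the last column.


Rotations (sorted):
  0: $beeec -> last char: c
  1: beeec$ -> last char: $
  2: c$beee -> last char: e
  3: ec$bee -> last char: e
  4: eec$be -> last char: e
  5: eeec$b -> last char: b


BWT = c$eeeb


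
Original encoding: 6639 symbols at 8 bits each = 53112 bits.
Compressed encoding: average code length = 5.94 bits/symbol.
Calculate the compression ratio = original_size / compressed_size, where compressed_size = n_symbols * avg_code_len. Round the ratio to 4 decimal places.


original_size = n_symbols * orig_bits = 6639 * 8 = 53112 bits
compressed_size = n_symbols * avg_code_len = 6639 * 5.94 = 39435.66 bits
ratio = original_size / compressed_size = 53112 / 39435.66 = 1.3468

Compression ratio = 1.3468


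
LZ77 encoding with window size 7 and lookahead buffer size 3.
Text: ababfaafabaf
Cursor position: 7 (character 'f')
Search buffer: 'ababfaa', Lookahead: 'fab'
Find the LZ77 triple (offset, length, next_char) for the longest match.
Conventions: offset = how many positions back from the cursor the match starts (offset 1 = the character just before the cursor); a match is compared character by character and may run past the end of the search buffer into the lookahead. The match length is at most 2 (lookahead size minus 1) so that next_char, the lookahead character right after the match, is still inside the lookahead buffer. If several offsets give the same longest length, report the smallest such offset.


Try each offset into the search buffer:
  offset=1 (pos 6, char 'a'): match length 0
  offset=2 (pos 5, char 'a'): match length 0
  offset=3 (pos 4, char 'f'): match length 2
  offset=4 (pos 3, char 'b'): match length 0
  offset=5 (pos 2, char 'a'): match length 0
  offset=6 (pos 1, char 'b'): match length 0
  offset=7 (pos 0, char 'a'): match length 0
Longest match has length 2 at offset 3.
next_char = character at position 7 + 2 = 9 -> 'b'

Best match: offset=3, length=2 (matching 'fa' starting at position 4)
LZ77 triple: (3, 2, 'b')


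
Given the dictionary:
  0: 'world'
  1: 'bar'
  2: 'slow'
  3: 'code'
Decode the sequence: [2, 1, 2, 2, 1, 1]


Look up each index in the dictionary:
  2 -> 'slow'
  1 -> 'bar'
  2 -> 'slow'
  2 -> 'slow'
  1 -> 'bar'
  1 -> 'bar'

Decoded: "slow bar slow slow bar bar"


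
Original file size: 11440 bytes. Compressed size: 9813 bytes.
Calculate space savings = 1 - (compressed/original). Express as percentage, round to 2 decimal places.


ratio = compressed/original = 9813/11440 = 0.85778
savings = 1 - ratio = 1 - 0.85778 = 0.14222
as a percentage: 0.14222 * 100 = 14.22%

Space savings = 1 - 9813/11440 = 14.22%


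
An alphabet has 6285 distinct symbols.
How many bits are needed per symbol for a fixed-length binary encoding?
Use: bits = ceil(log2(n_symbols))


log2(6285) = 12.6177
Bracket: 2^12 = 4096 < 6285 <= 2^13 = 8192
So ceil(log2(6285)) = 13

bits = ceil(log2(6285)) = ceil(12.6177) = 13 bits


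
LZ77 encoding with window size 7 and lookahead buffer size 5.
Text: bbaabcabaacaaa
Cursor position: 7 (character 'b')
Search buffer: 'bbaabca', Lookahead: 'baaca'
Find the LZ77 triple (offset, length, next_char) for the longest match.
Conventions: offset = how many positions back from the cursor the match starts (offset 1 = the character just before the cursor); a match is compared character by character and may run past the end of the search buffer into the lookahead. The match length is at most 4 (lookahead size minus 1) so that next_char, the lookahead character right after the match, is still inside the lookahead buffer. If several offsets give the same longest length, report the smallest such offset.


Try each offset into the search buffer:
  offset=1 (pos 6, char 'a'): match length 0
  offset=2 (pos 5, char 'c'): match length 0
  offset=3 (pos 4, char 'b'): match length 1
  offset=4 (pos 3, char 'a'): match length 0
  offset=5 (pos 2, char 'a'): match length 0
  offset=6 (pos 1, char 'b'): match length 3
  offset=7 (pos 0, char 'b'): match length 1
Longest match has length 3 at offset 6.
next_char = character at position 7 + 3 = 10 -> 'c'

Best match: offset=6, length=3 (matching 'baa' starting at position 1)
LZ77 triple: (6, 3, 'c')


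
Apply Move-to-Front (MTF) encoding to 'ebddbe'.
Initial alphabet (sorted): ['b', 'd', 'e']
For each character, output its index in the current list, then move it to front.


MTF encoding:
'e': index 2 in ['b', 'd', 'e'] -> ['e', 'b', 'd']
'b': index 1 in ['e', 'b', 'd'] -> ['b', 'e', 'd']
'd': index 2 in ['b', 'e', 'd'] -> ['d', 'b', 'e']
'd': index 0 in ['d', 'b', 'e'] -> ['d', 'b', 'e']
'b': index 1 in ['d', 'b', 'e'] -> ['b', 'd', 'e']
'e': index 2 in ['b', 'd', 'e'] -> ['e', 'b', 'd']


Output: [2, 1, 2, 0, 1, 2]


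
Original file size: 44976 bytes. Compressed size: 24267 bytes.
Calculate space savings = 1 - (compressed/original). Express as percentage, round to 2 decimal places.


ratio = compressed/original = 24267/44976 = 0.539554
savings = 1 - ratio = 1 - 0.539554 = 0.460446
as a percentage: 0.460446 * 100 = 46.04%

Space savings = 1 - 24267/44976 = 46.04%


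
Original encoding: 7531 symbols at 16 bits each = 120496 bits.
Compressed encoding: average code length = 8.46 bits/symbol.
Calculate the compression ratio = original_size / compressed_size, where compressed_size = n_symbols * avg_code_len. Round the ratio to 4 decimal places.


original_size = n_symbols * orig_bits = 7531 * 16 = 120496 bits
compressed_size = n_symbols * avg_code_len = 7531 * 8.46 = 63712.26 bits
ratio = original_size / compressed_size = 120496 / 63712.26 = 1.8913

Compression ratio = 1.8913


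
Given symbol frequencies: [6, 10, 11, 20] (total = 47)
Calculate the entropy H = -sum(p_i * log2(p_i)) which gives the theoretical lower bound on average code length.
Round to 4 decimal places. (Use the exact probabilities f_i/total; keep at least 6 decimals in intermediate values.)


Per-symbol terms -p_i * log2(p_i) with p_i = f_i/47:
  p = 6/47 = 0.127660: log2(p) = -2.969626, -p*log2(p) = 0.379101
  p = 10/47 = 0.212766: log2(p) = -2.232661, -p*log2(p) = 0.475034
  p = 11/47 = 0.234043: log2(p) = -2.095157, -p*log2(p) = 0.490356
  p = 20/47 = 0.425532: log2(p) = -1.232661, -p*log2(p) = 0.524536
H = 0.379101 + 0.475034 + 0.490356 + 0.524536 = 1.869027

H = 1.869 bits/symbol


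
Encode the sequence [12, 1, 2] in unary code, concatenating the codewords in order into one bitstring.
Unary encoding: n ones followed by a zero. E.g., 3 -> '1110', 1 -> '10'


Encode each number as n ones followed by a terminating 0:
  12 -> 1111111111110 (13 bits)
  1 -> 10 (2 bits)
  2 -> 110 (3 bits)
Total length = 13 + 2 + 3 = 18 bits.

Unary([12, 1, 2]) = 111111111111010110 (18 bits)


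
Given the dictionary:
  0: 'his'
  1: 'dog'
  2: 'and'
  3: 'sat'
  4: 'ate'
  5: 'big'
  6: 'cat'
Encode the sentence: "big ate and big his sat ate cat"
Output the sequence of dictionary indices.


Look up each word in the dictionary:
  'big' -> 5
  'ate' -> 4
  'and' -> 2
  'big' -> 5
  'his' -> 0
  'sat' -> 3
  'ate' -> 4
  'cat' -> 6

Encoded: [5, 4, 2, 5, 0, 3, 4, 6]


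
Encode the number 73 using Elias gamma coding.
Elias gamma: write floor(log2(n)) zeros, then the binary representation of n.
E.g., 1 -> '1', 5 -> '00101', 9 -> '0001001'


num_bits = floor(log2(73)) + 1 = 7
leading_zeros = num_bits - 1 = 6
binary(73) = 1001001

Elias gamma(73) = '000000' + '1001001' = 0000001001001 (13 bits)


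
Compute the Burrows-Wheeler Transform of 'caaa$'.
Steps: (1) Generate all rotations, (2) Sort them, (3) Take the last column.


Rotations (sorted):
  0: $caaa -> last char: a
  1: a$caa -> last char: a
  2: aa$ca -> last char: a
  3: aaa$c -> last char: c
  4: caaa$ -> last char: $


BWT = aaac$


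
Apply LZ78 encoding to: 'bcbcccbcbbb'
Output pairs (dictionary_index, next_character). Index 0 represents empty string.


LZ78 encoding steps:
Dictionary: {0: ''}
Step 1: w='' (idx 0), next='b' -> output (0, 'b'), add 'b' as idx 1
Step 2: w='' (idx 0), next='c' -> output (0, 'c'), add 'c' as idx 2
Step 3: w='b' (idx 1), next='c' -> output (1, 'c'), add 'bc' as idx 3
Step 4: w='c' (idx 2), next='c' -> output (2, 'c'), add 'cc' as idx 4
Step 5: w='bc' (idx 3), next='b' -> output (3, 'b'), add 'bcb' as idx 5
Step 6: w='b' (idx 1), next='b' -> output (1, 'b'), add 'bb' as idx 6


Encoded: [(0, 'b'), (0, 'c'), (1, 'c'), (2, 'c'), (3, 'b'), (1, 'b')]


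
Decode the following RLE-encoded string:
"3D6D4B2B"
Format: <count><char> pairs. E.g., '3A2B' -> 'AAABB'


Expanding each <count><char> pair:
  3D -> 'DDD'
  6D -> 'DDDDDD'
  4B -> 'BBBB'
  2B -> 'BB'

Decoded = DDDDDDDDDBBBBBB


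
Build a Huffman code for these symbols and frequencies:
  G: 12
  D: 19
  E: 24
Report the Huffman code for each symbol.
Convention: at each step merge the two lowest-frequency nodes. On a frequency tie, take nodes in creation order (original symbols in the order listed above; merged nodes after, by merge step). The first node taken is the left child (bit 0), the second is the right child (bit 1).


Huffman tree construction:
Step 1: Merge G(12) + D(19) = 31
Step 2: Merge E(24) + (G+D)(31) = 55
Read each symbol's code off the tree from the root (left child = 0, right child = 1).

Codes:
  G: 10 (length 2)
  D: 11 (length 2)
  E: 0 (length 1)
Average code length: 86/55 = 1.5636 bits/symbol


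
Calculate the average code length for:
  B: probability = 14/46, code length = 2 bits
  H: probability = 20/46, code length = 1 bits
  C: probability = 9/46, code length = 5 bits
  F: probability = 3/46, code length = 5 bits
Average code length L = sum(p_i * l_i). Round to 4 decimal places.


Weighted contributions p_i * l_i:
  B: (14/46) * 2 = 28/46
  H: (20/46) * 1 = 20/46
  C: (9/46) * 5 = 45/46
  F: (3/46) * 5 = 15/46
Sum = (28 + 20 + 45 + 15)/46 = 108/46

L = 108/46 = 2.3478 bits/symbol


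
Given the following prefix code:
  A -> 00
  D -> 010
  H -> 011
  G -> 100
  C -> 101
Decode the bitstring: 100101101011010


Decoding step by step:
Bits 100 -> G
Bits 101 -> C
Bits 101 -> C
Bits 011 -> H
Bits 010 -> D


Decoded message: GCCHD


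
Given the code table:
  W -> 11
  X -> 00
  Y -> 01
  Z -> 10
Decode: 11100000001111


Decoding:
11 -> W
10 -> Z
00 -> X
00 -> X
00 -> X
11 -> W
11 -> W


Result: WZXXXWW


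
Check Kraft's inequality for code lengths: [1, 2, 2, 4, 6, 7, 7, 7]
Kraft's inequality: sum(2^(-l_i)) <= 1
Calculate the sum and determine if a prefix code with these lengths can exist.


Sum = 2^(-1) + 2^(-2) + 2^(-2) + 2^(-4) + 2^(-6) + 2^(-7) + 2^(-7) + 2^(-7)
    = 0.5 + 0.25 + 0.25 + 0.0625 + 0.015625 + 0.0078125 + 0.0078125 + 0.0078125
    = 141/128 = 1.1015625
Since 1.1015625 > 1, Kraft's inequality is NOT satisfied.
A prefix code with these lengths CANNOT exist.

Kraft sum = 1.1015625. Not satisfied.


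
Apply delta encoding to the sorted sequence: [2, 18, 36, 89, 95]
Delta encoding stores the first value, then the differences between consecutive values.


First value: 2
Deltas:
  18 - 2 = 16
  36 - 18 = 18
  89 - 36 = 53
  95 - 89 = 6


Delta encoded: [2, 16, 18, 53, 6]


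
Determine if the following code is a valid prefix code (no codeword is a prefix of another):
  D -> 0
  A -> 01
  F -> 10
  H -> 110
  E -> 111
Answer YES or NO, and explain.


Checking each pair (does one codeword prefix another?):
  D='0' vs A='01': prefix -- VIOLATION

NO -- this is NOT a valid prefix code. D (0) is a prefix of A (01).


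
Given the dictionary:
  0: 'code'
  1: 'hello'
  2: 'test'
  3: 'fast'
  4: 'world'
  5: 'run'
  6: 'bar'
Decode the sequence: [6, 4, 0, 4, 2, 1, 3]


Look up each index in the dictionary:
  6 -> 'bar'
  4 -> 'world'
  0 -> 'code'
  4 -> 'world'
  2 -> 'test'
  1 -> 'hello'
  3 -> 'fast'

Decoded: "bar world code world test hello fast"


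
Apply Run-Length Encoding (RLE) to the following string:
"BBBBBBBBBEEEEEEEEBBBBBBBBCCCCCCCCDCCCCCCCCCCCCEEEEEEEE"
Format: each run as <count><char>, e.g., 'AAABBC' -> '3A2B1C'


Scanning runs left to right:
  i=0: run of 'B' x 9 -> '9B'
  i=9: run of 'E' x 8 -> '8E'
  i=17: run of 'B' x 8 -> '8B'
  i=25: run of 'C' x 8 -> '8C'
  i=33: run of 'D' x 1 -> '1D'
  i=34: run of 'C' x 12 -> '12C'
  i=46: run of 'E' x 8 -> '8E'

RLE = 9B8E8B8C1D12C8E


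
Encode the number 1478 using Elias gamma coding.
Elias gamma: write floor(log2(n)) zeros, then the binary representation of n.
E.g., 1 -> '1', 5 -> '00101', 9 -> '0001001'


num_bits = floor(log2(1478)) + 1 = 11
leading_zeros = num_bits - 1 = 10
binary(1478) = 10111000110

Elias gamma(1478) = '0000000000' + '10111000110' = 000000000010111000110 (21 bits)


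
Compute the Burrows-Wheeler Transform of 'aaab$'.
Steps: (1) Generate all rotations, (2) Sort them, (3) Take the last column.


Rotations (sorted):
  0: $aaab -> last char: b
  1: aaab$ -> last char: $
  2: aab$a -> last char: a
  3: ab$aa -> last char: a
  4: b$aaa -> last char: a


BWT = b$aaa


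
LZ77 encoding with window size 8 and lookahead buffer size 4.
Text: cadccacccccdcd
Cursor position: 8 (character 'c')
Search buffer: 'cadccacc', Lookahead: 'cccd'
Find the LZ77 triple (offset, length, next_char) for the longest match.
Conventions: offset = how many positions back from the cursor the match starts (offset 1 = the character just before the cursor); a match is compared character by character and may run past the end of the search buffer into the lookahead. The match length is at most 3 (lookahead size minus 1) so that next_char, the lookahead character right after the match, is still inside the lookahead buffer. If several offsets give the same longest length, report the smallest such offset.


Try each offset into the search buffer:
  offset=1 (pos 7, char 'c'): match length 3
  offset=2 (pos 6, char 'c'): match length 3
  offset=3 (pos 5, char 'a'): match length 0
  offset=4 (pos 4, char 'c'): match length 1
  offset=5 (pos 3, char 'c'): match length 2
  offset=6 (pos 2, char 'd'): match length 0
  offset=7 (pos 1, char 'a'): match length 0
  offset=8 (pos 0, char 'c'): match length 1
Longest match has length 3, found at offsets 1, 2; take the smallest, offset 1.
next_char = character at position 8 + 3 = 11 -> 'd'

Best match: offset=1, length=3 (matching 'ccc' starting at position 7)
LZ77 triple: (1, 3, 'd')


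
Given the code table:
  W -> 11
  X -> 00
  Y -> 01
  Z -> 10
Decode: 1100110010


Decoding:
11 -> W
00 -> X
11 -> W
00 -> X
10 -> Z


Result: WXWXZ


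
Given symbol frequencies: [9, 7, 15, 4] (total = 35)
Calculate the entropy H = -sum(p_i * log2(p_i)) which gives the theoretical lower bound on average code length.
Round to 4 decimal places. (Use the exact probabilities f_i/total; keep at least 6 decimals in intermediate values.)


Per-symbol terms -p_i * log2(p_i) with p_i = f_i/35:
  p = 9/35 = 0.257143: log2(p) = -1.959358, -p*log2(p) = 0.503835
  p = 7/35 = 0.200000: log2(p) = -2.321928, -p*log2(p) = 0.464386
  p = 15/35 = 0.428571: log2(p) = -1.222392, -p*log2(p) = 0.523882
  p = 4/35 = 0.114286: log2(p) = -3.129283, -p*log2(p) = 0.357632
H = 0.503835 + 0.464386 + 0.523882 + 0.357632 = 1.849735

H = 1.8497 bits/symbol


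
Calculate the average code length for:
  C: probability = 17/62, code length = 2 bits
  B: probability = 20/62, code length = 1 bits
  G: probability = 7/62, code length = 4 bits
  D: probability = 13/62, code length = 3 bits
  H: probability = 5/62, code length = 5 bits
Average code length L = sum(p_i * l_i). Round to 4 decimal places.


Weighted contributions p_i * l_i:
  C: (17/62) * 2 = 34/62
  B: (20/62) * 1 = 20/62
  G: (7/62) * 4 = 28/62
  D: (13/62) * 3 = 39/62
  H: (5/62) * 5 = 25/62
Sum = (34 + 20 + 28 + 39 + 25)/62 = 146/62

L = 146/62 = 2.3548 bits/symbol


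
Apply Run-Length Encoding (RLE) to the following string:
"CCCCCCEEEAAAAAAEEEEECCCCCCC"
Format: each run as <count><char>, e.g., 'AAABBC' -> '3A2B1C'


Scanning runs left to right:
  i=0: run of 'C' x 6 -> '6C'
  i=6: run of 'E' x 3 -> '3E'
  i=9: run of 'A' x 6 -> '6A'
  i=15: run of 'E' x 5 -> '5E'
  i=20: run of 'C' x 7 -> '7C'

RLE = 6C3E6A5E7C


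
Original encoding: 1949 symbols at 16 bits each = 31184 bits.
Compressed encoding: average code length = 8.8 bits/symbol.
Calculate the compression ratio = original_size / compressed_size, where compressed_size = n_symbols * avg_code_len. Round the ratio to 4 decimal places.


original_size = n_symbols * orig_bits = 1949 * 16 = 31184 bits
compressed_size = n_symbols * avg_code_len = 1949 * 8.8 = 17151.2 bits
ratio = original_size / compressed_size = 31184 / 17151.2 = 1.8182

Compression ratio = 1.8182


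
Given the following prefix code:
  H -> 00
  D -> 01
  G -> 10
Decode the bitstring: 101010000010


Decoding step by step:
Bits 10 -> G
Bits 10 -> G
Bits 10 -> G
Bits 00 -> H
Bits 00 -> H
Bits 10 -> G


Decoded message: GGGHHG


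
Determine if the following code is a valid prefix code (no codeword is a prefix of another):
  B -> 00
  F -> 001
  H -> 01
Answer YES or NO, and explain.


Checking each pair (does one codeword prefix another?):
  B='00' vs F='001': prefix -- VIOLATION

NO -- this is NOT a valid prefix code. B (00) is a prefix of F (001).


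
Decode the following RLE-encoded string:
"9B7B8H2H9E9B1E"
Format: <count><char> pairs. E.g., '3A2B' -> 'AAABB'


Expanding each <count><char> pair:
  9B -> 'BBBBBBBBB'
  7B -> 'BBBBBBB'
  8H -> 'HHHHHHHH'
  2H -> 'HH'
  9E -> 'EEEEEEEEE'
  9B -> 'BBBBBBBBB'
  1E -> 'E'

Decoded = BBBBBBBBBBBBBBBBHHHHHHHHHHEEEEEEEEEBBBBBBBBBE


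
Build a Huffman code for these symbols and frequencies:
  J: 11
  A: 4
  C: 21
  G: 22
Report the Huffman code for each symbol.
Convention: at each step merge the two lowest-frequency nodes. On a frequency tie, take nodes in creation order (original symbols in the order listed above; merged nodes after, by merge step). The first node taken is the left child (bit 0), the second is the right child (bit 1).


Huffman tree construction:
Step 1: Merge A(4) + J(11) = 15
Step 2: Merge (A+J)(15) + C(21) = 36
Step 3: Merge G(22) + ((A+J)+C)(36) = 58
Read each symbol's code off the tree from the root (left child = 0, right child = 1).

Codes:
  J: 101 (length 3)
  A: 100 (length 3)
  C: 11 (length 2)
  G: 0 (length 1)
Average code length: 109/58 = 1.8793 bits/symbol


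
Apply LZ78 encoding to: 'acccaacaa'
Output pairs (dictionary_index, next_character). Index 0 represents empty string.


LZ78 encoding steps:
Dictionary: {0: ''}
Step 1: w='' (idx 0), next='a' -> output (0, 'a'), add 'a' as idx 1
Step 2: w='' (idx 0), next='c' -> output (0, 'c'), add 'c' as idx 2
Step 3: w='c' (idx 2), next='c' -> output (2, 'c'), add 'cc' as idx 3
Step 4: w='a' (idx 1), next='a' -> output (1, 'a'), add 'aa' as idx 4
Step 5: w='c' (idx 2), next='a' -> output (2, 'a'), add 'ca' as idx 5
Step 6: w='a' (idx 1), end of input -> output (1, '')


Encoded: [(0, 'a'), (0, 'c'), (2, 'c'), (1, 'a'), (2, 'a'), (1, '')]


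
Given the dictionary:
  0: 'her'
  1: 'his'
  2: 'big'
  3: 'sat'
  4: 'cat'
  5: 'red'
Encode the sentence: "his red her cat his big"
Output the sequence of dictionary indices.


Look up each word in the dictionary:
  'his' -> 1
  'red' -> 5
  'her' -> 0
  'cat' -> 4
  'his' -> 1
  'big' -> 2

Encoded: [1, 5, 0, 4, 1, 2]


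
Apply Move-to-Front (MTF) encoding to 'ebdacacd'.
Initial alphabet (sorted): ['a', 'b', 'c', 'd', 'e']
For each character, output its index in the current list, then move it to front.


MTF encoding:
'e': index 4 in ['a', 'b', 'c', 'd', 'e'] -> ['e', 'a', 'b', 'c', 'd']
'b': index 2 in ['e', 'a', 'b', 'c', 'd'] -> ['b', 'e', 'a', 'c', 'd']
'd': index 4 in ['b', 'e', 'a', 'c', 'd'] -> ['d', 'b', 'e', 'a', 'c']
'a': index 3 in ['d', 'b', 'e', 'a', 'c'] -> ['a', 'd', 'b', 'e', 'c']
'c': index 4 in ['a', 'd', 'b', 'e', 'c'] -> ['c', 'a', 'd', 'b', 'e']
'a': index 1 in ['c', 'a', 'd', 'b', 'e'] -> ['a', 'c', 'd', 'b', 'e']
'c': index 1 in ['a', 'c', 'd', 'b', 'e'] -> ['c', 'a', 'd', 'b', 'e']
'd': index 2 in ['c', 'a', 'd', 'b', 'e'] -> ['d', 'c', 'a', 'b', 'e']


Output: [4, 2, 4, 3, 4, 1, 1, 2]


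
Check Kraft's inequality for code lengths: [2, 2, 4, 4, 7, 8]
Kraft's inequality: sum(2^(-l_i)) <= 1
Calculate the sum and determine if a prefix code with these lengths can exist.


Sum = 2^(-2) + 2^(-2) + 2^(-4) + 2^(-4) + 2^(-7) + 2^(-8)
    = 0.25 + 0.25 + 0.0625 + 0.0625 + 0.0078125 + 0.00390625
    = 163/256 = 0.63671875
Since 0.63671875 <= 1, Kraft's inequality IS satisfied.
A prefix code with these lengths CAN exist.

Kraft sum = 0.63671875. Satisfied.


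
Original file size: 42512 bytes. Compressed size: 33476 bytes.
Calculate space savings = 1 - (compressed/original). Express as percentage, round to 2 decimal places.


ratio = compressed/original = 33476/42512 = 0.787448
savings = 1 - ratio = 1 - 0.787448 = 0.212552
as a percentage: 0.212552 * 100 = 21.26%

Space savings = 1 - 33476/42512 = 21.26%


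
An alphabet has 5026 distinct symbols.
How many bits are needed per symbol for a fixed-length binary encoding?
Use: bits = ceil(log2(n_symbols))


log2(5026) = 12.2952
Bracket: 2^12 = 4096 < 5026 <= 2^13 = 8192
So ceil(log2(5026)) = 13

bits = ceil(log2(5026)) = ceil(12.2952) = 13 bits


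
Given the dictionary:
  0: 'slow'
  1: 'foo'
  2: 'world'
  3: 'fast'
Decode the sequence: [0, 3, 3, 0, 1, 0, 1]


Look up each index in the dictionary:
  0 -> 'slow'
  3 -> 'fast'
  3 -> 'fast'
  0 -> 'slow'
  1 -> 'foo'
  0 -> 'slow'
  1 -> 'foo'

Decoded: "slow fast fast slow foo slow foo"


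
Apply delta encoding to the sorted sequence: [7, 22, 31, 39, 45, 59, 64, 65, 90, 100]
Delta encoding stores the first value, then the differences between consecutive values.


First value: 7
Deltas:
  22 - 7 = 15
  31 - 22 = 9
  39 - 31 = 8
  45 - 39 = 6
  59 - 45 = 14
  64 - 59 = 5
  65 - 64 = 1
  90 - 65 = 25
  100 - 90 = 10


Delta encoded: [7, 15, 9, 8, 6, 14, 5, 1, 25, 10]


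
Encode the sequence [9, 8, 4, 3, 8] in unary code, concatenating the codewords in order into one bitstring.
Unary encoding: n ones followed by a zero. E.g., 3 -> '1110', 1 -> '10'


Encode each number as n ones followed by a terminating 0:
  9 -> 1111111110 (10 bits)
  8 -> 111111110 (9 bits)
  4 -> 11110 (5 bits)
  3 -> 1110 (4 bits)
  8 -> 111111110 (9 bits)
Total length = 10 + 9 + 5 + 4 + 9 = 37 bits.

Unary([9, 8, 4, 3, 8]) = 1111111110111111110111101110111111110 (37 bits)


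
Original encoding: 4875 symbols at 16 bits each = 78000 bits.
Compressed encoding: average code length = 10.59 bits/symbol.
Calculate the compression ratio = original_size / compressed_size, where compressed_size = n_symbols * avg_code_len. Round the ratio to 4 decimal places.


original_size = n_symbols * orig_bits = 4875 * 16 = 78000 bits
compressed_size = n_symbols * avg_code_len = 4875 * 10.59 = 51626.25 bits
ratio = original_size / compressed_size = 78000 / 51626.25 = 1.5109

Compression ratio = 1.5109


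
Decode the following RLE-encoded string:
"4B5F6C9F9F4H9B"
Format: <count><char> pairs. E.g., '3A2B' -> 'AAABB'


Expanding each <count><char> pair:
  4B -> 'BBBB'
  5F -> 'FFFFF'
  6C -> 'CCCCCC'
  9F -> 'FFFFFFFFF'
  9F -> 'FFFFFFFFF'
  4H -> 'HHHH'
  9B -> 'BBBBBBBBB'

Decoded = BBBBFFFFFCCCCCCFFFFFFFFFFFFFFFFFFHHHHBBBBBBBBB


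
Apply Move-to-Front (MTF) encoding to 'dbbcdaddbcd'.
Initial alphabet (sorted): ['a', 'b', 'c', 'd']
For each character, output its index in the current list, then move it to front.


MTF encoding:
'd': index 3 in ['a', 'b', 'c', 'd'] -> ['d', 'a', 'b', 'c']
'b': index 2 in ['d', 'a', 'b', 'c'] -> ['b', 'd', 'a', 'c']
'b': index 0 in ['b', 'd', 'a', 'c'] -> ['b', 'd', 'a', 'c']
'c': index 3 in ['b', 'd', 'a', 'c'] -> ['c', 'b', 'd', 'a']
'd': index 2 in ['c', 'b', 'd', 'a'] -> ['d', 'c', 'b', 'a']
'a': index 3 in ['d', 'c', 'b', 'a'] -> ['a', 'd', 'c', 'b']
'd': index 1 in ['a', 'd', 'c', 'b'] -> ['d', 'a', 'c', 'b']
'd': index 0 in ['d', 'a', 'c', 'b'] -> ['d', 'a', 'c', 'b']
'b': index 3 in ['d', 'a', 'c', 'b'] -> ['b', 'd', 'a', 'c']
'c': index 3 in ['b', 'd', 'a', 'c'] -> ['c', 'b', 'd', 'a']
'd': index 2 in ['c', 'b', 'd', 'a'] -> ['d', 'c', 'b', 'a']


Output: [3, 2, 0, 3, 2, 3, 1, 0, 3, 3, 2]


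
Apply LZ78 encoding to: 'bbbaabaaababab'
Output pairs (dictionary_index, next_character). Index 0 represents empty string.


LZ78 encoding steps:
Dictionary: {0: ''}
Step 1: w='' (idx 0), next='b' -> output (0, 'b'), add 'b' as idx 1
Step 2: w='b' (idx 1), next='b' -> output (1, 'b'), add 'bb' as idx 2
Step 3: w='' (idx 0), next='a' -> output (0, 'a'), add 'a' as idx 3
Step 4: w='a' (idx 3), next='b' -> output (3, 'b'), add 'ab' as idx 4
Step 5: w='a' (idx 3), next='a' -> output (3, 'a'), add 'aa' as idx 5
Step 6: w='ab' (idx 4), next='a' -> output (4, 'a'), add 'aba' as idx 6
Step 7: w='b' (idx 1), next='a' -> output (1, 'a'), add 'ba' as idx 7
Step 8: w='b' (idx 1), end of input -> output (1, '')


Encoded: [(0, 'b'), (1, 'b'), (0, 'a'), (3, 'b'), (3, 'a'), (4, 'a'), (1, 'a'), (1, '')]


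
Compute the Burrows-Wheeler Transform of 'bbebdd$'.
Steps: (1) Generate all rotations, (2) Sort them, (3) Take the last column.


Rotations (sorted):
  0: $bbebdd -> last char: d
  1: bbebdd$ -> last char: $
  2: bdd$bbe -> last char: e
  3: bebdd$b -> last char: b
  4: d$bbebd -> last char: d
  5: dd$bbeb -> last char: b
  6: ebdd$bb -> last char: b


BWT = d$ebdbb


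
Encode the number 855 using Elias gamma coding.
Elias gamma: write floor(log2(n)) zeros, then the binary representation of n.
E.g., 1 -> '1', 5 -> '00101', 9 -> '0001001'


num_bits = floor(log2(855)) + 1 = 10
leading_zeros = num_bits - 1 = 9
binary(855) = 1101010111

Elias gamma(855) = '000000000' + '1101010111' = 0000000001101010111 (19 bits)


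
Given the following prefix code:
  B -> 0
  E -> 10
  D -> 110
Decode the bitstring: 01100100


Decoding step by step:
Bits 0 -> B
Bits 110 -> D
Bits 0 -> B
Bits 10 -> E
Bits 0 -> B


Decoded message: BDBEB


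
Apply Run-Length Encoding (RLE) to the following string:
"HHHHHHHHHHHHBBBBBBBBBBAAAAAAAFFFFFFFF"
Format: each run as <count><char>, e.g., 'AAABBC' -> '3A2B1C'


Scanning runs left to right:
  i=0: run of 'H' x 12 -> '12H'
  i=12: run of 'B' x 10 -> '10B'
  i=22: run of 'A' x 7 -> '7A'
  i=29: run of 'F' x 8 -> '8F'

RLE = 12H10B7A8F


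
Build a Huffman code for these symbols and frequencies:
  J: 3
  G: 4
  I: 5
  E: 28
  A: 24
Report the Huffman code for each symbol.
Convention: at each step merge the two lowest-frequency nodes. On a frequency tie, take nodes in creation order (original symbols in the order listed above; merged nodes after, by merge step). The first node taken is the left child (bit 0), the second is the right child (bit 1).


Huffman tree construction:
Step 1: Merge J(3) + G(4) = 7
Step 2: Merge I(5) + (J+G)(7) = 12
Step 3: Merge (I+(J+G))(12) + A(24) = 36
Step 4: Merge E(28) + ((I+(J+G))+A)(36) = 64
Read each symbol's code off the tree from the root (left child = 0, right child = 1).

Codes:
  J: 1010 (length 4)
  G: 1011 (length 4)
  I: 100 (length 3)
  E: 0 (length 1)
  A: 11 (length 2)
Average code length: 119/64 = 1.8594 bits/symbol


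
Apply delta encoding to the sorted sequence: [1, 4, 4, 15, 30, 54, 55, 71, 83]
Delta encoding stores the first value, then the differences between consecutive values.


First value: 1
Deltas:
  4 - 1 = 3
  4 - 4 = 0
  15 - 4 = 11
  30 - 15 = 15
  54 - 30 = 24
  55 - 54 = 1
  71 - 55 = 16
  83 - 71 = 12


Delta encoded: [1, 3, 0, 11, 15, 24, 1, 16, 12]


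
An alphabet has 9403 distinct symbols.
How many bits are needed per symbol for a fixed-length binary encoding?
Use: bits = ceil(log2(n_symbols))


log2(9403) = 13.1989
Bracket: 2^13 = 8192 < 9403 <= 2^14 = 16384
So ceil(log2(9403)) = 14

bits = ceil(log2(9403)) = ceil(13.1989) = 14 bits


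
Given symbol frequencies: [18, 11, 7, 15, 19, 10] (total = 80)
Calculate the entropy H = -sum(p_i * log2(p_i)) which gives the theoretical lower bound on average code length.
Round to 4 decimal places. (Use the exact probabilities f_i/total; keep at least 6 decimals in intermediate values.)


Per-symbol terms -p_i * log2(p_i) with p_i = f_i/80:
  p = 18/80 = 0.225000: log2(p) = -2.152003, -p*log2(p) = 0.484201
  p = 11/80 = 0.137500: log2(p) = -2.862496, -p*log2(p) = 0.393593
  p = 7/80 = 0.087500: log2(p) = -3.514573, -p*log2(p) = 0.307525
  p = 15/80 = 0.187500: log2(p) = -2.415037, -p*log2(p) = 0.452820
  p = 19/80 = 0.237500: log2(p) = -2.074001, -p*log2(p) = 0.492575
  p = 10/80 = 0.125000: log2(p) = -3.000000, -p*log2(p) = 0.375000
H = 0.484201 + 0.393593 + 0.307525 + 0.452820 + 0.492575 + 0.375000 = 2.505714

H = 2.5057 bits/symbol


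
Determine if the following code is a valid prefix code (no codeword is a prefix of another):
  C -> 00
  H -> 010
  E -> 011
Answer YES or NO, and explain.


Checking each pair (does one codeword prefix another?):
  C='00' vs H='010': no prefix
  C='00' vs E='011': no prefix
  H='010' vs C='00': no prefix
  H='010' vs E='011': no prefix
  E='011' vs C='00': no prefix
  E='011' vs H='010': no prefix
No violation found over all pairs.

YES -- this is a valid prefix code. No codeword is a prefix of any other codeword.


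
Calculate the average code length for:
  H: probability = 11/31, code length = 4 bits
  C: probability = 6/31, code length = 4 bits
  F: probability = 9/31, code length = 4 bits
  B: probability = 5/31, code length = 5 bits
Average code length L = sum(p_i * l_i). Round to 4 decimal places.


Weighted contributions p_i * l_i:
  H: (11/31) * 4 = 44/31
  C: (6/31) * 4 = 24/31
  F: (9/31) * 4 = 36/31
  B: (5/31) * 5 = 25/31
Sum = (44 + 24 + 36 + 25)/31 = 129/31

L = 129/31 = 4.1613 bits/symbol


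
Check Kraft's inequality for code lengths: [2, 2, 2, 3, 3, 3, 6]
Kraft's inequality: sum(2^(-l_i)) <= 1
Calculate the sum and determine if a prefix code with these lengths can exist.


Sum = 2^(-2) + 2^(-2) + 2^(-2) + 2^(-3) + 2^(-3) + 2^(-3) + 2^(-6)
    = 0.25 + 0.25 + 0.25 + 0.125 + 0.125 + 0.125 + 0.015625
    = 73/64 = 1.140625
Since 1.140625 > 1, Kraft's inequality is NOT satisfied.
A prefix code with these lengths CANNOT exist.

Kraft sum = 1.140625. Not satisfied.


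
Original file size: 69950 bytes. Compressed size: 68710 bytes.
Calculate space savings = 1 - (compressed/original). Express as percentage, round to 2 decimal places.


ratio = compressed/original = 68710/69950 = 0.982273
savings = 1 - ratio = 1 - 0.982273 = 0.017727
as a percentage: 0.017727 * 100 = 1.77%

Space savings = 1 - 68710/69950 = 1.77%


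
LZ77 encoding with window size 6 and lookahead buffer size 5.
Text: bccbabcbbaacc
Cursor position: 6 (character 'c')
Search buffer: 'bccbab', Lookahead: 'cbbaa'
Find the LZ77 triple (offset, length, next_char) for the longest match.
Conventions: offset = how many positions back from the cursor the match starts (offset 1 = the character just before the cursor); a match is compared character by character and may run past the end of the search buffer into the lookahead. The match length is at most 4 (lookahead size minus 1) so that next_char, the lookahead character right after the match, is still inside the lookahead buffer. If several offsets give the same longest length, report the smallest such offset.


Try each offset into the search buffer:
  offset=1 (pos 5, char 'b'): match length 0
  offset=2 (pos 4, char 'a'): match length 0
  offset=3 (pos 3, char 'b'): match length 0
  offset=4 (pos 2, char 'c'): match length 2
  offset=5 (pos 1, char 'c'): match length 1
  offset=6 (pos 0, char 'b'): match length 0
Longest match has length 2 at offset 4.
next_char = character at position 6 + 2 = 8 -> 'b'

Best match: offset=4, length=2 (matching 'cb' starting at position 2)
LZ77 triple: (4, 2, 'b')


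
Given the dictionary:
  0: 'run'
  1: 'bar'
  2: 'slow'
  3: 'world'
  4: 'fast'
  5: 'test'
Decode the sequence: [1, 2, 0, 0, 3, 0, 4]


Look up each index in the dictionary:
  1 -> 'bar'
  2 -> 'slow'
  0 -> 'run'
  0 -> 'run'
  3 -> 'world'
  0 -> 'run'
  4 -> 'fast'

Decoded: "bar slow run run world run fast"


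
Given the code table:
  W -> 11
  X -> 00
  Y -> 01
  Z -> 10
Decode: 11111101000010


Decoding:
11 -> W
11 -> W
11 -> W
01 -> Y
00 -> X
00 -> X
10 -> Z


Result: WWWYXXZ


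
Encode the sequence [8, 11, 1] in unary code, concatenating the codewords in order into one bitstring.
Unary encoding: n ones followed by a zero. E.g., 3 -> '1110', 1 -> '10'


Encode each number as n ones followed by a terminating 0:
  8 -> 111111110 (9 bits)
  11 -> 111111111110 (12 bits)
  1 -> 10 (2 bits)
Total length = 9 + 12 + 2 = 23 bits.

Unary([8, 11, 1]) = 11111111011111111111010 (23 bits)


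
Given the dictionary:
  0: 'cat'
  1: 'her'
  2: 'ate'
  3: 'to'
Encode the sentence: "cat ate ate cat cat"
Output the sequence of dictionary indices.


Look up each word in the dictionary:
  'cat' -> 0
  'ate' -> 2
  'ate' -> 2
  'cat' -> 0
  'cat' -> 0

Encoded: [0, 2, 2, 0, 0]
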